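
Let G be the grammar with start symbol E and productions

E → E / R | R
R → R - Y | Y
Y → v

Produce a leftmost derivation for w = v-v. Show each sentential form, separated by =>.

E => R => R-Y => Y-Y => v-Y => v-v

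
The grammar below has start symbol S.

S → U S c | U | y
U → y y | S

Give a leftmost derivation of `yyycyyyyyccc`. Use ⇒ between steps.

S ⇒ USc   [S → U S c]
USc ⇒ SSc   [U → S]
SSc ⇒ UScSc   [S → U S c]
UScSc ⇒ yyScSc   [U → y y]
yyScSc ⇒ yyycSc   [S → y]
yyycSc ⇒ yyycUScc   [S → U S c]
yyycUScc ⇒ yyycyyScc   [U → y y]
yyycyyScc ⇒ yyycyyUSccc   [S → U S c]
yyycyyUSccc ⇒ yyycyyyySccc   [U → y y]
yyycyyyySccc ⇒ yyycyyyyyccc   [S → y]

S ⇒ USc ⇒ SSc ⇒ UScSc ⇒ yyScSc ⇒ yyycSc ⇒ yyycUScc ⇒ yyycyyScc ⇒ yyycyyUSccc ⇒ yyycyyyySccc ⇒ yyycyyyyyccc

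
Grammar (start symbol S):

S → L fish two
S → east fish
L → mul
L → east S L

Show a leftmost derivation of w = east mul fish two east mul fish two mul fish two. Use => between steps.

S => L fish two   [S → L fish two]
L fish two => east S L fish two   [L → east S L]
east S L fish two => east L fish two L fish two   [S → L fish two]
east L fish two L fish two => east mul fish two L fish two   [L → mul]
east mul fish two L fish two => east mul fish two east S L fish two   [L → east S L]
east mul fish two east S L fish two => east mul fish two east L fish two L fish two   [S → L fish two]
east mul fish two east L fish two L fish two => east mul fish two east mul fish two L fish two   [L → mul]
east mul fish two east mul fish two L fish two => east mul fish two east mul fish two mul fish two   [L → mul]

S => L fish two => east S L fish two => east L fish two L fish two => east mul fish two L fish two => east mul fish two east S L fish two => east mul fish two east L fish two L fish two => east mul fish two east mul fish two L fish two => east mul fish two east mul fish two mul fish two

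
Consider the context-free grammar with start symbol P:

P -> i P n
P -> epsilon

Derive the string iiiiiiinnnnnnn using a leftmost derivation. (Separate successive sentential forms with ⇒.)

P ⇒ iPn ⇒ iiPnn ⇒ iiiPnnn ⇒ iiiiPnnnn ⇒ iiiiiPnnnnn ⇒ iiiiiiPnnnnnn ⇒ iiiiiiiPnnnnnnn ⇒ iiiiiiinnnnnnn

P ⇒ iPn   [P -> i P n]
iPn ⇒ iiPnn   [P -> i P n]
iiPnn ⇒ iiiPnnn   [P -> i P n]
iiiPnnn ⇒ iiiiPnnnn   [P -> i P n]
iiiiPnnnn ⇒ iiiiiPnnnnn   [P -> i P n]
iiiiiPnnnnn ⇒ iiiiiiPnnnnnn   [P -> i P n]
iiiiiiPnnnnnn ⇒ iiiiiiiPnnnnnnn   [P -> i P n]
iiiiiiiPnnnnnnn ⇒ iiiiiiinnnnnnn   [P -> epsilon]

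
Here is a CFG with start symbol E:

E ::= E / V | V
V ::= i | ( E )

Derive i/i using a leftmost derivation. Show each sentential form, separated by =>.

E => E/V   [E ::= E / V]
E/V => V/V   [E ::= V]
V/V => i/V   [V ::= i]
i/V => i/i   [V ::= i]

E=>E/V=>V/V=>i/V=>i/i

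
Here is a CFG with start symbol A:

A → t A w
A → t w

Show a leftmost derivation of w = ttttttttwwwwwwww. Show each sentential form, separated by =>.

A => tAw => ttAww => tttAwww => ttttAwwww => tttttAwwwww => ttttttAwwwwww => tttttttAwwwwwww => ttttttttwwwwwwww

A => tAw   [A → t A w]
tAw => ttAww   [A → t A w]
ttAww => tttAwww   [A → t A w]
tttAwww => ttttAwwww   [A → t A w]
ttttAwwww => tttttAwwwww   [A → t A w]
tttttAwwwww => ttttttAwwwwww   [A → t A w]
ttttttAwwwwww => tttttttAwwwwwww   [A → t A w]
tttttttAwwwwwww => ttttttttwwwwwwww   [A → t w]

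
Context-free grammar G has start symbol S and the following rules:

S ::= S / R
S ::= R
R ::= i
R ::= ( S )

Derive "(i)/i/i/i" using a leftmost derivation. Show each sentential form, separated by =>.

S=>S/R=>S/R/R=>S/R/R/R=>R/R/R/R=>(S)/R/R/R=>(R)/R/R/R=>(i)/R/R/R=>(i)/i/R/R=>(i)/i/i/R=>(i)/i/i/i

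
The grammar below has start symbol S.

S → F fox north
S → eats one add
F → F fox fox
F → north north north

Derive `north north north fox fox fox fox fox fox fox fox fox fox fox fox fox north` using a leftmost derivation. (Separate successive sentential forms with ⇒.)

S ⇒ F fox north   [S → F fox north]
F fox north ⇒ F fox fox fox north   [F → F fox fox]
F fox fox fox north ⇒ F fox fox fox fox fox north   [F → F fox fox]
F fox fox fox fox fox north ⇒ F fox fox fox fox fox fox fox north   [F → F fox fox]
F fox fox fox fox fox fox fox north ⇒ F fox fox fox fox fox fox fox fox fox north   [F → F fox fox]
F fox fox fox fox fox fox fox fox fox north ⇒ F fox fox fox fox fox fox fox fox fox fox fox north   [F → F fox fox]
F fox fox fox fox fox fox fox fox fox fox fox north ⇒ F fox fox fox fox fox fox fox fox fox fox fox fox fox north   [F → F fox fox]
F fox fox fox fox fox fox fox fox fox fox fox fox fox north ⇒ north north north fox fox fox fox fox fox fox fox fox fox fox fox fox north   [F → north north north]

S ⇒ F fox north ⇒ F fox fox fox north ⇒ F fox fox fox fox fox north ⇒ F fox fox fox fox fox fox fox north ⇒ F fox fox fox fox fox fox fox fox fox north ⇒ F fox fox fox fox fox fox fox fox fox fox fox north ⇒ F fox fox fox fox fox fox fox fox fox fox fox fox fox north ⇒ north north north fox fox fox fox fox fox fox fox fox fox fox fox fox north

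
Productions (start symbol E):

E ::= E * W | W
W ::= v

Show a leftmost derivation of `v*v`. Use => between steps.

E => E*W => W*W => v*W => v*v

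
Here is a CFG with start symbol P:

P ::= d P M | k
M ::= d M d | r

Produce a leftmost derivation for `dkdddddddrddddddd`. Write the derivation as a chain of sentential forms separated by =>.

P => dPM => dkM => dkdMd => dkddMdd => dkdddMddd => dkddddMdddd => dkdddddMddddd => dkddddddMdddddd => dkdddddddMddddddd => dkdddddddrddddddd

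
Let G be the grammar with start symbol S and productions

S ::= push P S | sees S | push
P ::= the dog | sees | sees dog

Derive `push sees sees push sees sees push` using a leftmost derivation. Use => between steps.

S => push P S => push sees S => push sees sees S => push sees sees push P S => push sees sees push sees S => push sees sees push sees sees S => push sees sees push sees sees push

S => push P S   [S ::= push P S]
push P S => push sees S   [P ::= sees]
push sees S => push sees sees S   [S ::= sees S]
push sees sees S => push sees sees push P S   [S ::= push P S]
push sees sees push P S => push sees sees push sees S   [P ::= sees]
push sees sees push sees S => push sees sees push sees sees S   [S ::= sees S]
push sees sees push sees sees S => push sees sees push sees sees push   [S ::= push]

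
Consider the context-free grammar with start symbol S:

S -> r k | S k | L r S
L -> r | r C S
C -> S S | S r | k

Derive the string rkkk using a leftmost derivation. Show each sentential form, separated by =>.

S => Sk   [S -> S k]
Sk => Skk   [S -> S k]
Skk => rkkk   [S -> r k]

S => Sk => Skk => rkkk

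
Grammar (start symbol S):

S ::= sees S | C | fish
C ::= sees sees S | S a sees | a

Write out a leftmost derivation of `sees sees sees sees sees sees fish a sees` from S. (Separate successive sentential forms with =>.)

S => C => sees sees S => sees sees sees S => sees sees sees C => sees sees sees S a sees => sees sees sees sees S a sees => sees sees sees sees sees S a sees => sees sees sees sees sees sees S a sees => sees sees sees sees sees sees fish a sees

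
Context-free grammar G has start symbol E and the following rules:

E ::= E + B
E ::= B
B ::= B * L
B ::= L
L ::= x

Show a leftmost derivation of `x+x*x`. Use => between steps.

E => E+B => B+B => L+B => x+B => x+B*L => x+L*L => x+x*L => x+x*x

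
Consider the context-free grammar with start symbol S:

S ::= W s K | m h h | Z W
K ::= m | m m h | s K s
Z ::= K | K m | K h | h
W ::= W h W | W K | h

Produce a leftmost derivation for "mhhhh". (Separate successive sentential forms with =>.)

S => ZW => KhW => mhW => mhWhW => mhhhW => mhhhh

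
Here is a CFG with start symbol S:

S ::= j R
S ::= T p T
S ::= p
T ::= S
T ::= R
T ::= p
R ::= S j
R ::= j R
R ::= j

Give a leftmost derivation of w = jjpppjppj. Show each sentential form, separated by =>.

S => jR   [S ::= j R]
jR => jSj   [R ::= S j]
jSj => jTpTj   [S ::= T p T]
jTpTj => jRpTj   [T ::= R]
jRpTj => jjRpTj   [R ::= j R]
jjRpTj => jjSjpTj   [R ::= S j]
jjSjpTj => jjTpTjpTj   [S ::= T p T]
jjTpTjpTj => jjppTjpTj   [T ::= p]
jjppTjpTj => jjpppjpTj   [T ::= p]
jjpppjpTj => jjpppjppj   [T ::= p]

S => jR => jSj => jTpTj => jRpTj => jjRpTj => jjSjpTj => jjTpTjpTj => jjppTjpTj => jjpppjpTj => jjpppjppj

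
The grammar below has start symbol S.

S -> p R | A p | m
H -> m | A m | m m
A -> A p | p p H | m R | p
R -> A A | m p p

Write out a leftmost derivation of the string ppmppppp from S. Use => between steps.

S => Ap   [S -> A p]
Ap => App   [A -> A p]
App => Appp   [A -> A p]
Appp => Apppp   [A -> A p]
Apppp => Appppp   [A -> A p]
Appppp => ppHppppp   [A -> p p H]
ppHppppp => ppmppppp   [H -> m]

S=>Ap=>App=>Appp=>Apppp=>Appppp=>ppHppppp=>ppmppppp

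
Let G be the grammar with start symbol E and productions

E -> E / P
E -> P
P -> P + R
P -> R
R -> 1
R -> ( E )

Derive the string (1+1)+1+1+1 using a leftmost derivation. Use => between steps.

E=>P=>P+R=>P+R+R=>P+R+R+R=>R+R+R+R=>(E)+R+R+R=>(P)+R+R+R=>(P+R)+R+R+R=>(R+R)+R+R+R=>(1+R)+R+R+R=>(1+1)+R+R+R=>(1+1)+1+R+R=>(1+1)+1+1+R=>(1+1)+1+1+1

E => P   [E -> P]
P => P+R   [P -> P + R]
P+R => P+R+R   [P -> P + R]
P+R+R => P+R+R+R   [P -> P + R]
P+R+R+R => R+R+R+R   [P -> R]
R+R+R+R => (E)+R+R+R   [R -> ( E )]
(E)+R+R+R => (P)+R+R+R   [E -> P]
(P)+R+R+R => (P+R)+R+R+R   [P -> P + R]
(P+R)+R+R+R => (R+R)+R+R+R   [P -> R]
(R+R)+R+R+R => (1+R)+R+R+R   [R -> 1]
(1+R)+R+R+R => (1+1)+R+R+R   [R -> 1]
(1+1)+R+R+R => (1+1)+1+R+R   [R -> 1]
(1+1)+1+R+R => (1+1)+1+1+R   [R -> 1]
(1+1)+1+1+R => (1+1)+1+1+1   [R -> 1]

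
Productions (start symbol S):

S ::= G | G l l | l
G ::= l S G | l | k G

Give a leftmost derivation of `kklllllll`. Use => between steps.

S => Gll   [S ::= G l l]
Gll => kGll   [G ::= k G]
kGll => kkGll   [G ::= k G]
kkGll => kklSGll   [G ::= l S G]
kklSGll => kklGGll   [S ::= G]
kklGGll => kkllSGGll   [G ::= l S G]
kkllSGGll => kkllGGGll   [S ::= G]
kkllGGGll => kklllGGll   [G ::= l]
kklllGGll => kkllllGll   [G ::= l]
kkllllGll => kklllllll   [G ::= l]

S => Gll => kGll => kkGll => kklSGll => kklGGll => kkllSGGll => kkllGGGll => kklllGGll => kkllllGll => kklllllll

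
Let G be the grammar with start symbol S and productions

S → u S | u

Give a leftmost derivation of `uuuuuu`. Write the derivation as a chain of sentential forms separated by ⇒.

S ⇒ uS   [S → u S]
uS ⇒ uuS   [S → u S]
uuS ⇒ uuuS   [S → u S]
uuuS ⇒ uuuuS   [S → u S]
uuuuS ⇒ uuuuuS   [S → u S]
uuuuuS ⇒ uuuuuu   [S → u]

S⇒uS⇒uuS⇒uuuS⇒uuuuS⇒uuuuuS⇒uuuuuu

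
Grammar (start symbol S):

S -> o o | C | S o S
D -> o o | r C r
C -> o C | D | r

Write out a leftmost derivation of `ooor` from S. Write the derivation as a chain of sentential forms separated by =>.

S => C => oC => ooC => oooC => ooor

S => C   [S -> C]
C => oC   [C -> o C]
oC => ooC   [C -> o C]
ooC => oooC   [C -> o C]
oooC => ooor   [C -> r]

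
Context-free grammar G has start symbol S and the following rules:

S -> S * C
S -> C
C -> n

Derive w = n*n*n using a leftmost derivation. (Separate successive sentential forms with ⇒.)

S ⇒ S*C   [S -> S * C]
S*C ⇒ S*C*C   [S -> S * C]
S*C*C ⇒ C*C*C   [S -> C]
C*C*C ⇒ n*C*C   [C -> n]
n*C*C ⇒ n*n*C   [C -> n]
n*n*C ⇒ n*n*n   [C -> n]

S ⇒ S*C ⇒ S*C*C ⇒ C*C*C ⇒ n*C*C ⇒ n*n*C ⇒ n*n*n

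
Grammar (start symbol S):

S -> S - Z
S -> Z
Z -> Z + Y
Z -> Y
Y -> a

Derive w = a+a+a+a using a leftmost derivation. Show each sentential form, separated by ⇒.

S ⇒ Z   [S -> Z]
Z ⇒ Z+Y   [Z -> Z + Y]
Z+Y ⇒ Z+Y+Y   [Z -> Z + Y]
Z+Y+Y ⇒ Z+Y+Y+Y   [Z -> Z + Y]
Z+Y+Y+Y ⇒ Y+Y+Y+Y   [Z -> Y]
Y+Y+Y+Y ⇒ a+Y+Y+Y   [Y -> a]
a+Y+Y+Y ⇒ a+a+Y+Y   [Y -> a]
a+a+Y+Y ⇒ a+a+a+Y   [Y -> a]
a+a+a+Y ⇒ a+a+a+a   [Y -> a]

S ⇒ Z ⇒ Z+Y ⇒ Z+Y+Y ⇒ Z+Y+Y+Y ⇒ Y+Y+Y+Y ⇒ a+Y+Y+Y ⇒ a+a+Y+Y ⇒ a+a+a+Y ⇒ a+a+a+a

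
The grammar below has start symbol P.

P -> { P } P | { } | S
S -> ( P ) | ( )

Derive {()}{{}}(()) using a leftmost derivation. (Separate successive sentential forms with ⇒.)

P⇒{P}P⇒{S}P⇒{()}P⇒{()}{P}P⇒{()}{{}}P⇒{()}{{}}S⇒{()}{{}}(P)⇒{()}{{}}(S)⇒{()}{{}}(())

P ⇒ {P}P   [P -> { P } P]
{P}P ⇒ {S}P   [P -> S]
{S}P ⇒ {()}P   [S -> ( )]
{()}P ⇒ {()}{P}P   [P -> { P } P]
{()}{P}P ⇒ {()}{{}}P   [P -> { }]
{()}{{}}P ⇒ {()}{{}}S   [P -> S]
{()}{{}}S ⇒ {()}{{}}(P)   [S -> ( P )]
{()}{{}}(P) ⇒ {()}{{}}(S)   [P -> S]
{()}{{}}(S) ⇒ {()}{{}}(())   [S -> ( )]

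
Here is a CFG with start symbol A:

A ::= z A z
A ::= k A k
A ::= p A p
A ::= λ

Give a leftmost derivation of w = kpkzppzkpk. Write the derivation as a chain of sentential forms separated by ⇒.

A⇒kAk⇒kpApk⇒kpkAkpk⇒kpkzAzkpk⇒kpkzpApzkpk⇒kpkzppzkpk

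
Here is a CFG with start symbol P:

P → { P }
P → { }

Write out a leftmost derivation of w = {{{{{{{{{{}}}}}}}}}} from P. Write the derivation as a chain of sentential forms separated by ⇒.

P⇒{P}⇒{{P}}⇒{{{P}}}⇒{{{{P}}}}⇒{{{{{P}}}}}⇒{{{{{{P}}}}}}⇒{{{{{{{P}}}}}}}⇒{{{{{{{{P}}}}}}}}⇒{{{{{{{{{P}}}}}}}}}⇒{{{{{{{{{{}}}}}}}}}}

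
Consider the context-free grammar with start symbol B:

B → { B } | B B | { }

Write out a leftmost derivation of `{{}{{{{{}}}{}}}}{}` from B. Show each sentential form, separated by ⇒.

B ⇒ BB   [B → B B]
BB ⇒ {B}B   [B → { B }]
{B}B ⇒ {BB}B   [B → B B]
{BB}B ⇒ {{}B}B   [B → { }]
{{}B}B ⇒ {{}{B}}B   [B → { B }]
{{}{B}}B ⇒ {{}{{B}}}B   [B → { B }]
{{}{{B}}}B ⇒ {{}{{BB}}}B   [B → B B]
{{}{{BB}}}B ⇒ {{}{{{B}B}}}B   [B → { B }]
{{}{{{B}B}}}B ⇒ {{}{{{{B}}B}}}B   [B → { B }]
{{}{{{{B}}B}}}B ⇒ {{}{{{{{}}}B}}}B   [B → { }]
{{}{{{{{}}}B}}}B ⇒ {{}{{{{{}}}{}}}}B   [B → { }]
{{}{{{{{}}}{}}}}B ⇒ {{}{{{{{}}}{}}}}{}   [B → { }]

B ⇒ BB ⇒ {B}B ⇒ {BB}B ⇒ {{}B}B ⇒ {{}{B}}B ⇒ {{}{{B}}}B ⇒ {{}{{BB}}}B ⇒ {{}{{{B}B}}}B ⇒ {{}{{{{B}}B}}}B ⇒ {{}{{{{{}}}B}}}B ⇒ {{}{{{{{}}}{}}}}B ⇒ {{}{{{{{}}}{}}}}{}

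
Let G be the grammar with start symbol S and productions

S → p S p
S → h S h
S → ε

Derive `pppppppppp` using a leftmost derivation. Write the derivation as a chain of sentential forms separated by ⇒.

S⇒pSp⇒ppSpp⇒pppSppp⇒ppppSpppp⇒pppppSppppp⇒pppppppppp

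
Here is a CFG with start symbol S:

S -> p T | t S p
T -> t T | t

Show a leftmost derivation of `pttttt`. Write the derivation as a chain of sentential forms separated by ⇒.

S ⇒ pT   [S -> p T]
pT ⇒ ptT   [T -> t T]
ptT ⇒ pttT   [T -> t T]
pttT ⇒ ptttT   [T -> t T]
ptttT ⇒ pttttT   [T -> t T]
pttttT ⇒ pttttt   [T -> t]

S ⇒ pT ⇒ ptT ⇒ pttT ⇒ ptttT ⇒ pttttT ⇒ pttttt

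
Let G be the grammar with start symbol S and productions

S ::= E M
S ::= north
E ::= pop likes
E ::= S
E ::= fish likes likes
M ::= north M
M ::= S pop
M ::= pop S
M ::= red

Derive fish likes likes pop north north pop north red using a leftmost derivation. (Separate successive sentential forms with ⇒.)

S ⇒ E M ⇒ S M ⇒ E M M ⇒ fish likes likes M M ⇒ fish likes likes pop S M ⇒ fish likes likes pop E M M ⇒ fish likes likes pop S M M ⇒ fish likes likes pop north M M ⇒ fish likes likes pop north S pop M ⇒ fish likes likes pop north north pop M ⇒ fish likes likes pop north north pop north M ⇒ fish likes likes pop north north pop north red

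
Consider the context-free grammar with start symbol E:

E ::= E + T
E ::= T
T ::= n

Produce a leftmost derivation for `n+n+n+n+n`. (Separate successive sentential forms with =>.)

E => E+T => E+T+T => E+T+T+T => E+T+T+T+T => T+T+T+T+T => n+T+T+T+T => n+n+T+T+T => n+n+n+T+T => n+n+n+n+T => n+n+n+n+n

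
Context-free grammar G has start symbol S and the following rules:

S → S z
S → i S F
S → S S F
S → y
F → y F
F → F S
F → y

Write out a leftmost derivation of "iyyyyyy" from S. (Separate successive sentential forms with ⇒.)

S ⇒ SSF   [S → S S F]
SSF ⇒ SSFSF   [S → S S F]
SSFSF ⇒ iSFSFSF   [S → i S F]
iSFSFSF ⇒ iyFSFSF   [S → y]
iyFSFSF ⇒ iyySFSF   [F → y]
iyySFSF ⇒ iyyyFSF   [S → y]
iyyyFSF ⇒ iyyyySF   [F → y]
iyyyySF ⇒ iyyyyyF   [S → y]
iyyyyyF ⇒ iyyyyyy   [F → y]

S ⇒ SSF ⇒ SSFSF ⇒ iSFSFSF ⇒ iyFSFSF ⇒ iyySFSF ⇒ iyyyFSF ⇒ iyyyySF ⇒ iyyyyyF ⇒ iyyyyyy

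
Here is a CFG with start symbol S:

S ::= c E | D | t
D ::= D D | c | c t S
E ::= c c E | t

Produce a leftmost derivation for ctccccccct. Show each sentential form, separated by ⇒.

S ⇒ D   [S ::= D]
D ⇒ ctS   [D ::= c t S]
ctS ⇒ ctcE   [S ::= c E]
ctcE ⇒ ctcccE   [E ::= c c E]
ctcccE ⇒ ctcccccE   [E ::= c c E]
ctcccccE ⇒ ctcccccccE   [E ::= c c E]
ctcccccccE ⇒ ctccccccct   [E ::= t]

S⇒D⇒ctS⇒ctcE⇒ctcccE⇒ctcccccE⇒ctcccccccE⇒ctccccccct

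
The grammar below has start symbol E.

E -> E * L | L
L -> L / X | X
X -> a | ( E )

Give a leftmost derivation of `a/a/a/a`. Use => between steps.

E => L => L/X => L/X/X => L/X/X/X => X/X/X/X => a/X/X/X => a/a/X/X => a/a/a/X => a/a/a/a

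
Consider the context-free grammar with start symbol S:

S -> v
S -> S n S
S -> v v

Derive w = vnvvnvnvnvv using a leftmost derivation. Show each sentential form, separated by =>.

S=>SnS=>SnSnS=>SnSnSnS=>vnSnSnS=>vnSnSnSnS=>vnvvnSnSnS=>vnvvnvnSnS=>vnvvnvnvnS=>vnvvnvnvnvv

S => SnS   [S -> S n S]
SnS => SnSnS   [S -> S n S]
SnSnS => SnSnSnS   [S -> S n S]
SnSnSnS => vnSnSnS   [S -> v]
vnSnSnS => vnSnSnSnS   [S -> S n S]
vnSnSnSnS => vnvvnSnSnS   [S -> v v]
vnvvnSnSnS => vnvvnvnSnS   [S -> v]
vnvvnvnSnS => vnvvnvnvnS   [S -> v]
vnvvnvnvnS => vnvvnvnvnvv   [S -> v v]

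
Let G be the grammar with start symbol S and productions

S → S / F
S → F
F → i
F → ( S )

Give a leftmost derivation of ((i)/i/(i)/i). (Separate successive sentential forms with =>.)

S => F => (S) => (S/F) => (S/F/F) => (S/F/F/F) => (F/F/F/F) => ((S)/F/F/F) => ((F)/F/F/F) => ((i)/F/F/F) => ((i)/i/F/F) => ((i)/i/(S)/F) => ((i)/i/(F)/F) => ((i)/i/(i)/F) => ((i)/i/(i)/i)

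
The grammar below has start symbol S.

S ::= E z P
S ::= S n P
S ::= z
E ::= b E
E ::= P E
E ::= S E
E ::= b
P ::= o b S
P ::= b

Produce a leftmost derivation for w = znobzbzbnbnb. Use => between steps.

S => SnP => znP => znobS => znobSnP => znobSnPnP => znobEzPnPnP => znobSEzPnPnP => znobzEzPnPnP => znobzbzPnPnP => znobzbzbnPnP => znobzbzbnbnP => znobzbzbnbnb

S => SnP   [S ::= S n P]
SnP => znP   [S ::= z]
znP => znobS   [P ::= o b S]
znobS => znobSnP   [S ::= S n P]
znobSnP => znobSnPnP   [S ::= S n P]
znobSnPnP => znobEzPnPnP   [S ::= E z P]
znobEzPnPnP => znobSEzPnPnP   [E ::= S E]
znobSEzPnPnP => znobzEzPnPnP   [S ::= z]
znobzEzPnPnP => znobzbzPnPnP   [E ::= b]
znobzbzPnPnP => znobzbzbnPnP   [P ::= b]
znobzbzbnPnP => znobzbzbnbnP   [P ::= b]
znobzbzbnbnP => znobzbzbnbnb   [P ::= b]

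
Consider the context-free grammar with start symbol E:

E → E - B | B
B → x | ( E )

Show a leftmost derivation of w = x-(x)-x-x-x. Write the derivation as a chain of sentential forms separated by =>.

E => E-B   [E → E - B]
E-B => E-B-B   [E → E - B]
E-B-B => E-B-B-B   [E → E - B]
E-B-B-B => E-B-B-B-B   [E → E - B]
E-B-B-B-B => B-B-B-B-B   [E → B]
B-B-B-B-B => x-B-B-B-B   [B → x]
x-B-B-B-B => x-(E)-B-B-B   [B → ( E )]
x-(E)-B-B-B => x-(B)-B-B-B   [E → B]
x-(B)-B-B-B => x-(x)-B-B-B   [B → x]
x-(x)-B-B-B => x-(x)-x-B-B   [B → x]
x-(x)-x-B-B => x-(x)-x-x-B   [B → x]
x-(x)-x-x-B => x-(x)-x-x-x   [B → x]

E => E-B => E-B-B => E-B-B-B => E-B-B-B-B => B-B-B-B-B => x-B-B-B-B => x-(E)-B-B-B => x-(B)-B-B-B => x-(x)-B-B-B => x-(x)-x-B-B => x-(x)-x-x-B => x-(x)-x-x-x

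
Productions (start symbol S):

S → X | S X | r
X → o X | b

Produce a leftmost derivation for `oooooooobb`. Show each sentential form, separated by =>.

S => SX => XX => oXX => ooXX => oooXX => ooooXX => oooooXX => ooooooXX => oooooooXX => ooooooooXX => oooooooobX => oooooooobb

S => SX   [S → S X]
SX => XX   [S → X]
XX => oXX   [X → o X]
oXX => ooXX   [X → o X]
ooXX => oooXX   [X → o X]
oooXX => ooooXX   [X → o X]
ooooXX => oooooXX   [X → o X]
oooooXX => ooooooXX   [X → o X]
ooooooXX => oooooooXX   [X → o X]
oooooooXX => ooooooooXX   [X → o X]
ooooooooXX => oooooooobX   [X → b]
oooooooobX => oooooooobb   [X → b]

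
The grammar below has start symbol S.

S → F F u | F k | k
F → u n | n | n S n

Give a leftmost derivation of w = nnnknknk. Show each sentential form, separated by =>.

S => Fk => nSnk => nFknk => nnSnknk => nnFknknk => nnnknknk

S => Fk   [S → F k]
Fk => nSnk   [F → n S n]
nSnk => nFknk   [S → F k]
nFknk => nnSnknk   [F → n S n]
nnSnknk => nnFknknk   [S → F k]
nnFknknk => nnnknknk   [F → n]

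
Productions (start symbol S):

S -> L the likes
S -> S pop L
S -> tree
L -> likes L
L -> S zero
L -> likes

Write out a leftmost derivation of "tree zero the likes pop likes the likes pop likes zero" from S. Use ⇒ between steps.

S ⇒ S pop L ⇒ L the likes pop L ⇒ S zero the likes pop L ⇒ tree zero the likes pop L ⇒ tree zero the likes pop S zero ⇒ tree zero the likes pop S pop L zero ⇒ tree zero the likes pop L the likes pop L zero ⇒ tree zero the likes pop likes the likes pop L zero ⇒ tree zero the likes pop likes the likes pop likes zero

S ⇒ S pop L   [S -> S pop L]
S pop L ⇒ L the likes pop L   [S -> L the likes]
L the likes pop L ⇒ S zero the likes pop L   [L -> S zero]
S zero the likes pop L ⇒ tree zero the likes pop L   [S -> tree]
tree zero the likes pop L ⇒ tree zero the likes pop S zero   [L -> S zero]
tree zero the likes pop S zero ⇒ tree zero the likes pop S pop L zero   [S -> S pop L]
tree zero the likes pop S pop L zero ⇒ tree zero the likes pop L the likes pop L zero   [S -> L the likes]
tree zero the likes pop L the likes pop L zero ⇒ tree zero the likes pop likes the likes pop L zero   [L -> likes]
tree zero the likes pop likes the likes pop L zero ⇒ tree zero the likes pop likes the likes pop likes zero   [L -> likes]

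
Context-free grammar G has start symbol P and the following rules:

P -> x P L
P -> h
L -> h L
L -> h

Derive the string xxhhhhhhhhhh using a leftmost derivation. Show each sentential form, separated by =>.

P => xPL   [P -> x P L]
xPL => xxPLL   [P -> x P L]
xxPLL => xxhLL   [P -> h]
xxhLL => xxhhLL   [L -> h L]
xxhhLL => xxhhhLL   [L -> h L]
xxhhhLL => xxhhhhLL   [L -> h L]
xxhhhhLL => xxhhhhhLL   [L -> h L]
xxhhhhhLL => xxhhhhhhLL   [L -> h L]
xxhhhhhhLL => xxhhhhhhhLL   [L -> h L]
xxhhhhhhhLL => xxhhhhhhhhL   [L -> h]
xxhhhhhhhhL => xxhhhhhhhhhL   [L -> h L]
xxhhhhhhhhhL => xxhhhhhhhhhh   [L -> h]

P => xPL => xxPLL => xxhLL => xxhhLL => xxhhhLL => xxhhhhLL => xxhhhhhLL => xxhhhhhhLL => xxhhhhhhhLL => xxhhhhhhhhL => xxhhhhhhhhhL => xxhhhhhhhhhh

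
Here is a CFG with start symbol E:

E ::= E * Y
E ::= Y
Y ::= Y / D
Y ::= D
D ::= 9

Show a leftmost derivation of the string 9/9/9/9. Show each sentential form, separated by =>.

E => Y => Y/D => Y/D/D => Y/D/D/D => D/D/D/D => 9/D/D/D => 9/9/D/D => 9/9/9/D => 9/9/9/9

E => Y   [E ::= Y]
Y => Y/D   [Y ::= Y / D]
Y/D => Y/D/D   [Y ::= Y / D]
Y/D/D => Y/D/D/D   [Y ::= Y / D]
Y/D/D/D => D/D/D/D   [Y ::= D]
D/D/D/D => 9/D/D/D   [D ::= 9]
9/D/D/D => 9/9/D/D   [D ::= 9]
9/9/D/D => 9/9/9/D   [D ::= 9]
9/9/9/D => 9/9/9/9   [D ::= 9]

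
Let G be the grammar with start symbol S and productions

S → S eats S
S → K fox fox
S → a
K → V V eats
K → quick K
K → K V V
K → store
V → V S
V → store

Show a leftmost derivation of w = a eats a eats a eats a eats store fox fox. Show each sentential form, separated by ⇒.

S ⇒ S eats S ⇒ S eats S eats S ⇒ S eats S eats S eats S ⇒ S eats S eats S eats S eats S ⇒ a eats S eats S eats S eats S ⇒ a eats a eats S eats S eats S ⇒ a eats a eats a eats S eats S ⇒ a eats a eats a eats a eats S ⇒ a eats a eats a eats a eats K fox fox ⇒ a eats a eats a eats a eats store fox fox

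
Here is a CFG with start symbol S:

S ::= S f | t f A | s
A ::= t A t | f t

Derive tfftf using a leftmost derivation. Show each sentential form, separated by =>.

S => Sf => tfAf => tfftf

S => Sf   [S ::= S f]
Sf => tfAf   [S ::= t f A]
tfAf => tfftf   [A ::= f t]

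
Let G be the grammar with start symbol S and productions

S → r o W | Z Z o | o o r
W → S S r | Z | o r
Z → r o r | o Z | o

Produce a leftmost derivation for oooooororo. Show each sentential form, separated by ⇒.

S ⇒ ZZo   [S → Z Z o]
ZZo ⇒ oZo   [Z → o]
oZo ⇒ ooZo   [Z → o Z]
ooZo ⇒ oooZo   [Z → o Z]
oooZo ⇒ ooooZo   [Z → o Z]
ooooZo ⇒ oooooZo   [Z → o Z]
oooooZo ⇒ ooooooZo   [Z → o Z]
ooooooZo ⇒ oooooororo   [Z → r o r]

S⇒ZZo⇒oZo⇒ooZo⇒oooZo⇒ooooZo⇒oooooZo⇒ooooooZo⇒oooooororo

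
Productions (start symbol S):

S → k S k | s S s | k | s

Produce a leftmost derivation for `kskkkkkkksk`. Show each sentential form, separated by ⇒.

S ⇒ kSk ⇒ ksSsk ⇒ kskSksk ⇒ kskkSkksk ⇒ kskkkSkkksk ⇒ kskkkkkkksk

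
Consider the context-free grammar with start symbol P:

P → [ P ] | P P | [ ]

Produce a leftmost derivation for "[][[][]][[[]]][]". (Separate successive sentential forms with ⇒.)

P ⇒ PP   [P → P P]
PP ⇒ PPP   [P → P P]
PPP ⇒ PPPP   [P → P P]
PPPP ⇒ []PPP   [P → [ ]]
[]PPP ⇒ [][P]PP   [P → [ P ]]
[][P]PP ⇒ [][PP]PP   [P → P P]
[][PP]PP ⇒ [][[]P]PP   [P → [ ]]
[][[]P]PP ⇒ [][[][]]PP   [P → [ ]]
[][[][]]PP ⇒ [][[][]][P]P   [P → [ P ]]
[][[][]][P]P ⇒ [][[][]][[P]]P   [P → [ P ]]
[][[][]][[P]]P ⇒ [][[][]][[[]]]P   [P → [ ]]
[][[][]][[[]]]P ⇒ [][[][]][[[]]][]   [P → [ ]]

P ⇒ PP ⇒ PPP ⇒ PPPP ⇒ []PPP ⇒ [][P]PP ⇒ [][PP]PP ⇒ [][[]P]PP ⇒ [][[][]]PP ⇒ [][[][]][P]P ⇒ [][[][]][[P]]P ⇒ [][[][]][[[]]]P ⇒ [][[][]][[[]]][]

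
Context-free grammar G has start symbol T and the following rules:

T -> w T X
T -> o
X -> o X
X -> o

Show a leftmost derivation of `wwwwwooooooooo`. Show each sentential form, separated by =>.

T => wTX => wwTXX => wwwTXXX => wwwwTXXXX => wwwwwTXXXXX => wwwwwoXXXXX => wwwwwooXXXXX => wwwwwoooXXXX => wwwwwooooXXXX => wwwwwoooooXXX => wwwwwooooooXXX => wwwwwoooooooXX => wwwwwooooooooX => wwwwwooooooooo

T => wTX   [T -> w T X]
wTX => wwTXX   [T -> w T X]
wwTXX => wwwTXXX   [T -> w T X]
wwwTXXX => wwwwTXXXX   [T -> w T X]
wwwwTXXXX => wwwwwTXXXXX   [T -> w T X]
wwwwwTXXXXX => wwwwwoXXXXX   [T -> o]
wwwwwoXXXXX => wwwwwooXXXXX   [X -> o X]
wwwwwooXXXXX => wwwwwoooXXXX   [X -> o]
wwwwwoooXXXX => wwwwwooooXXXX   [X -> o X]
wwwwwooooXXXX => wwwwwoooooXXX   [X -> o]
wwwwwoooooXXX => wwwwwooooooXXX   [X -> o X]
wwwwwooooooXXX => wwwwwoooooooXX   [X -> o]
wwwwwoooooooXX => wwwwwooooooooX   [X -> o]
wwwwwooooooooX => wwwwwooooooooo   [X -> o]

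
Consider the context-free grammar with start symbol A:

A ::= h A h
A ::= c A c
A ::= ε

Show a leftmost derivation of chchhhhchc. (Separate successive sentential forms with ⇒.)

A ⇒ cAc ⇒ chAhc ⇒ chcAchc ⇒ chchAhchc ⇒ chchhAhhchc ⇒ chchhhhchc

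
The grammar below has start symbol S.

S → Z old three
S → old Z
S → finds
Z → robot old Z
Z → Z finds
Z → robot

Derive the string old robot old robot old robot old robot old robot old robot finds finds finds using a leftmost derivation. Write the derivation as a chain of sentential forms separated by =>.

S => old Z => old robot old Z => old robot old robot old Z => old robot old robot old Z finds => old robot old robot old Z finds finds => old robot old robot old robot old Z finds finds => old robot old robot old robot old robot old Z finds finds => old robot old robot old robot old robot old robot old Z finds finds => old robot old robot old robot old robot old robot old Z finds finds finds => old robot old robot old robot old robot old robot old robot finds finds finds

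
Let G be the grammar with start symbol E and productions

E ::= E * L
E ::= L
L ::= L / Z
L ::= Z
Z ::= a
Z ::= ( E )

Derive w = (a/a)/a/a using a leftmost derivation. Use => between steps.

E => L   [E ::= L]
L => L/Z   [L ::= L / Z]
L/Z => L/Z/Z   [L ::= L / Z]
L/Z/Z => Z/Z/Z   [L ::= Z]
Z/Z/Z => (E)/Z/Z   [Z ::= ( E )]
(E)/Z/Z => (L)/Z/Z   [E ::= L]
(L)/Z/Z => (L/Z)/Z/Z   [L ::= L / Z]
(L/Z)/Z/Z => (Z/Z)/Z/Z   [L ::= Z]
(Z/Z)/Z/Z => (a/Z)/Z/Z   [Z ::= a]
(a/Z)/Z/Z => (a/a)/Z/Z   [Z ::= a]
(a/a)/Z/Z => (a/a)/a/Z   [Z ::= a]
(a/a)/a/Z => (a/a)/a/a   [Z ::= a]

E => L => L/Z => L/Z/Z => Z/Z/Z => (E)/Z/Z => (L)/Z/Z => (L/Z)/Z/Z => (Z/Z)/Z/Z => (a/Z)/Z/Z => (a/a)/Z/Z => (a/a)/a/Z => (a/a)/a/a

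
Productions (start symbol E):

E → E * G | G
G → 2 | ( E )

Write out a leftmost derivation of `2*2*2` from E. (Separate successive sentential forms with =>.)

E => E*G   [E → E * G]
E*G => E*G*G   [E → E * G]
E*G*G => G*G*G   [E → G]
G*G*G => 2*G*G   [G → 2]
2*G*G => 2*2*G   [G → 2]
2*2*G => 2*2*2   [G → 2]

E=>E*G=>E*G*G=>G*G*G=>2*G*G=>2*2*G=>2*2*2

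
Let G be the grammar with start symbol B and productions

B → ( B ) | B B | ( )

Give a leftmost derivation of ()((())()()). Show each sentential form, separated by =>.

B => BB   [B → B B]
BB => ()B   [B → ( )]
()B => ()(B)   [B → ( B )]
()(B) => ()(BB)   [B → B B]
()(BB) => ()((B)B)   [B → ( B )]
()((B)B) => ()((())B)   [B → ( )]
()((())B) => ()((())BB)   [B → B B]
()((())BB) => ()((())()B)   [B → ( )]
()((())()B) => ()((())()())   [B → ( )]

B=>BB=>()B=>()(B)=>()(BB)=>()((B)B)=>()((())B)=>()((())BB)=>()((())()B)=>()((())()())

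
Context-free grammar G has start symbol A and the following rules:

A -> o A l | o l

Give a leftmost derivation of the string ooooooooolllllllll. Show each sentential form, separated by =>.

A=>oAl=>ooAll=>oooAlll=>ooooAllll=>oooooAlllll=>ooooooAllllll=>oooooooAlllllll=>ooooooooAllllllll=>ooooooooolllllllll

A => oAl   [A -> o A l]
oAl => ooAll   [A -> o A l]
ooAll => oooAlll   [A -> o A l]
oooAlll => ooooAllll   [A -> o A l]
ooooAllll => oooooAlllll   [A -> o A l]
oooooAlllll => ooooooAllllll   [A -> o A l]
ooooooAllllll => oooooooAlllllll   [A -> o A l]
oooooooAlllllll => ooooooooAllllllll   [A -> o A l]
ooooooooAllllllll => ooooooooolllllllll   [A -> o l]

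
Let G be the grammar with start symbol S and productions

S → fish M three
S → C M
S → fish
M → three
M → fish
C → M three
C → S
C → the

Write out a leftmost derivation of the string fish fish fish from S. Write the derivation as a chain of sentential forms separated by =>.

S => C M => S M => C M M => S M M => fish M M => fish fish M => fish fish fish

S => C M   [S → C M]
C M => S M   [C → S]
S M => C M M   [S → C M]
C M M => S M M   [C → S]
S M M => fish M M   [S → fish]
fish M M => fish fish M   [M → fish]
fish fish M => fish fish fish   [M → fish]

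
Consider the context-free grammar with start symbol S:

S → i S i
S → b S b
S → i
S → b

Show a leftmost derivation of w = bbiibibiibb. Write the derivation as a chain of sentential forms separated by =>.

S => bSb => bbSbb => bbiSibb => bbiiSiibb => bbiibSbiibb => bbiibibiibb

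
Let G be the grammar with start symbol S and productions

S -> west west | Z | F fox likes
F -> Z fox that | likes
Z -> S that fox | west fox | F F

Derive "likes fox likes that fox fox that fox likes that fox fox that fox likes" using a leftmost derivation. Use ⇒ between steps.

S ⇒ F fox likes   [S -> F fox likes]
F fox likes ⇒ Z fox that fox likes   [F -> Z fox that]
Z fox that fox likes ⇒ S that fox fox that fox likes   [Z -> S that fox]
S that fox fox that fox likes ⇒ F fox likes that fox fox that fox likes   [S -> F fox likes]
F fox likes that fox fox that fox likes ⇒ Z fox that fox likes that fox fox that fox likes   [F -> Z fox that]
Z fox that fox likes that fox fox that fox likes ⇒ S that fox fox that fox likes that fox fox that fox likes   [Z -> S that fox]
S that fox fox that fox likes that fox fox that fox likes ⇒ F fox likes that fox fox that fox likes that fox fox that fox likes   [S -> F fox likes]
F fox likes that fox fox that fox likes that fox fox that fox likes ⇒ likes fox likes that fox fox that fox likes that fox fox that fox likes   [F -> likes]

S ⇒ F fox likes ⇒ Z fox that fox likes ⇒ S that fox fox that fox likes ⇒ F fox likes that fox fox that fox likes ⇒ Z fox that fox likes that fox fox that fox likes ⇒ S that fox fox that fox likes that fox fox that fox likes ⇒ F fox likes that fox fox that fox likes that fox fox that fox likes ⇒ likes fox likes that fox fox that fox likes that fox fox that fox likes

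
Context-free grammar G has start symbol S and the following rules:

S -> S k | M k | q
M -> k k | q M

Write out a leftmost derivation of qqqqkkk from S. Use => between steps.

S => Mk   [S -> M k]
Mk => qMk   [M -> q M]
qMk => qqMk   [M -> q M]
qqMk => qqqMk   [M -> q M]
qqqMk => qqqqMk   [M -> q M]
qqqqMk => qqqqkkk   [M -> k k]

S => Mk => qMk => qqMk => qqqMk => qqqqMk => qqqqkkk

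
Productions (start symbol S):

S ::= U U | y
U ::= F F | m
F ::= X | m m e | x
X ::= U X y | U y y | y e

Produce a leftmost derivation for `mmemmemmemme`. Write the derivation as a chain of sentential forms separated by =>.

S => UU => FFU => mmeFU => mmemmeU => mmemmeFF => mmemmemmeF => mmemmemmemme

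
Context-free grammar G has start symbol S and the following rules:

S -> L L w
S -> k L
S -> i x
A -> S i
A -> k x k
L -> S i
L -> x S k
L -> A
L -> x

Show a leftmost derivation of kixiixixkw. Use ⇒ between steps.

S ⇒ LLw   [S -> L L w]
LLw ⇒ SiLw   [L -> S i]
SiLw ⇒ kLiLw   [S -> k L]
kLiLw ⇒ kSiiLw   [L -> S i]
kSiiLw ⇒ kixiiLw   [S -> i x]
kixiiLw ⇒ kixiixSkw   [L -> x S k]
kixiixSkw ⇒ kixiixixkw   [S -> i x]

S ⇒ LLw ⇒ SiLw ⇒ kLiLw ⇒ kSiiLw ⇒ kixiiLw ⇒ kixiixSkw ⇒ kixiixixkw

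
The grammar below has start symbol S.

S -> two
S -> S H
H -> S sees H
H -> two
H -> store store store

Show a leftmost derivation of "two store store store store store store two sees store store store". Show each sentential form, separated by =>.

S => S H   [S -> S H]
S H => S H H   [S -> S H]
S H H => S H H H   [S -> S H]
S H H H => two H H H   [S -> two]
two H H H => two store store store H H   [H -> store store store]
two store store store H H => two store store store store store store H   [H -> store store store]
two store store store store store store H => two store store store store store store S sees H   [H -> S sees H]
two store store store store store store S sees H => two store store store store store store two sees H   [S -> two]
two store store store store store store two sees H => two store store store store store store two sees store store store   [H -> store store store]

S => S H => S H H => S H H H => two H H H => two store store store H H => two store store store store store store H => two store store store store store store S sees H => two store store store store store store two sees H => two store store store store store store two sees store store store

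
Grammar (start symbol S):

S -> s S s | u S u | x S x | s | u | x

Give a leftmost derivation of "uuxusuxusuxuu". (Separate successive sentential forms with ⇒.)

S ⇒ uSu ⇒ uuSuu ⇒ uuxSxuu ⇒ uuxuSuxuu ⇒ uuxusSsuxuu ⇒ uuxusuSusuxuu ⇒ uuxusuxusuxuu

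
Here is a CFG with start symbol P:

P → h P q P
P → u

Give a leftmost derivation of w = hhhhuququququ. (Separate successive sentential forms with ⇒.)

P⇒hPqP⇒hhPqPqP⇒hhhPqPqPqP⇒hhhhPqPqPqPqP⇒hhhhuqPqPqPqP⇒hhhhuquqPqPqP⇒hhhhuququqPqP⇒hhhhuquququqP⇒hhhhuququququ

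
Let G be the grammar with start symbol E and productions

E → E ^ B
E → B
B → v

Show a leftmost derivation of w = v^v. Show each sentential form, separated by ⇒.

E⇒E^B⇒B^B⇒v^B⇒v^v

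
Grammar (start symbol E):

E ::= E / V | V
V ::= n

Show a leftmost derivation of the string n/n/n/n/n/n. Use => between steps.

E => E/V   [E ::= E / V]
E/V => E/V/V   [E ::= E / V]
E/V/V => E/V/V/V   [E ::= E / V]
E/V/V/V => E/V/V/V/V   [E ::= E / V]
E/V/V/V/V => E/V/V/V/V/V   [E ::= E / V]
E/V/V/V/V/V => V/V/V/V/V/V   [E ::= V]
V/V/V/V/V/V => n/V/V/V/V/V   [V ::= n]
n/V/V/V/V/V => n/n/V/V/V/V   [V ::= n]
n/n/V/V/V/V => n/n/n/V/V/V   [V ::= n]
n/n/n/V/V/V => n/n/n/n/V/V   [V ::= n]
n/n/n/n/V/V => n/n/n/n/n/V   [V ::= n]
n/n/n/n/n/V => n/n/n/n/n/n   [V ::= n]

E => E/V => E/V/V => E/V/V/V => E/V/V/V/V => E/V/V/V/V/V => V/V/V/V/V/V => n/V/V/V/V/V => n/n/V/V/V/V => n/n/n/V/V/V => n/n/n/n/V/V => n/n/n/n/n/V => n/n/n/n/n/n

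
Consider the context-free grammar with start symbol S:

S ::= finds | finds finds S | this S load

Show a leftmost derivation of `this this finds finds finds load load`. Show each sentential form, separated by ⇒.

S ⇒ this S load ⇒ this this S load load ⇒ this this finds finds S load load ⇒ this this finds finds finds load load

S ⇒ this S load   [S ::= this S load]
this S load ⇒ this this S load load   [S ::= this S load]
this this S load load ⇒ this this finds finds S load load   [S ::= finds finds S]
this this finds finds S load load ⇒ this this finds finds finds load load   [S ::= finds]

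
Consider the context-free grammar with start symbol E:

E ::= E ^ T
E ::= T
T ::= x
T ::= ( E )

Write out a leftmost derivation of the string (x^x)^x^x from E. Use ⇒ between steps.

E ⇒ E^T   [E ::= E ^ T]
E^T ⇒ E^T^T   [E ::= E ^ T]
E^T^T ⇒ T^T^T   [E ::= T]
T^T^T ⇒ (E)^T^T   [T ::= ( E )]
(E)^T^T ⇒ (E^T)^T^T   [E ::= E ^ T]
(E^T)^T^T ⇒ (T^T)^T^T   [E ::= T]
(T^T)^T^T ⇒ (x^T)^T^T   [T ::= x]
(x^T)^T^T ⇒ (x^x)^T^T   [T ::= x]
(x^x)^T^T ⇒ (x^x)^x^T   [T ::= x]
(x^x)^x^T ⇒ (x^x)^x^x   [T ::= x]

E ⇒ E^T ⇒ E^T^T ⇒ T^T^T ⇒ (E)^T^T ⇒ (E^T)^T^T ⇒ (T^T)^T^T ⇒ (x^T)^T^T ⇒ (x^x)^T^T ⇒ (x^x)^x^T ⇒ (x^x)^x^x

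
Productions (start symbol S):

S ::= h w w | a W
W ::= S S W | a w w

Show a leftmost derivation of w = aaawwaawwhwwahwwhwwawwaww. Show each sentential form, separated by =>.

S => aW => aSSW => aaWSW => aaawwSW => aaawwaWW => aaawwaawwW => aaawwaawwSSW => aaawwaawwhwwSW => aaawwaawwhwwaWW => aaawwaawwhwwaSSWW => aaawwaawwhwwahwwSWW => aaawwaawwhwwahwwhwwWW => aaawwaawwhwwahwwhwwawwW => aaawwaawwhwwahwwhwwawwaww

S => aW   [S ::= a W]
aW => aSSW   [W ::= S S W]
aSSW => aaWSW   [S ::= a W]
aaWSW => aaawwSW   [W ::= a w w]
aaawwSW => aaawwaWW   [S ::= a W]
aaawwaWW => aaawwaawwW   [W ::= a w w]
aaawwaawwW => aaawwaawwSSW   [W ::= S S W]
aaawwaawwSSW => aaawwaawwhwwSW   [S ::= h w w]
aaawwaawwhwwSW => aaawwaawwhwwaWW   [S ::= a W]
aaawwaawwhwwaWW => aaawwaawwhwwaSSWW   [W ::= S S W]
aaawwaawwhwwaSSWW => aaawwaawwhwwahwwSWW   [S ::= h w w]
aaawwaawwhwwahwwSWW => aaawwaawwhwwahwwhwwWW   [S ::= h w w]
aaawwaawwhwwahwwhwwWW => aaawwaawwhwwahwwhwwawwW   [W ::= a w w]
aaawwaawwhwwahwwhwwawwW => aaawwaawwhwwahwwhwwawwaww   [W ::= a w w]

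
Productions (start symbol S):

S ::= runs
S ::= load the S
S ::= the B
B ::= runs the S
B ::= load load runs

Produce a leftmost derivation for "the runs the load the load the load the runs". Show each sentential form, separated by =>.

S => the B   [S ::= the B]
the B => the runs the S   [B ::= runs the S]
the runs the S => the runs the load the S   [S ::= load the S]
the runs the load the S => the runs the load the load the S   [S ::= load the S]
the runs the load the load the S => the runs the load the load the load the S   [S ::= load the S]
the runs the load the load the load the S => the runs the load the load the load the runs   [S ::= runs]

S => the B => the runs the S => the runs the load the S => the runs the load the load the S => the runs the load the load the load the S => the runs the load the load the load the runs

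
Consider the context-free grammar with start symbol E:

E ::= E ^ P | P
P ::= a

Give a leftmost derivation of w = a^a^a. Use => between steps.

E => E^P   [E ::= E ^ P]
E^P => E^P^P   [E ::= E ^ P]
E^P^P => P^P^P   [E ::= P]
P^P^P => a^P^P   [P ::= a]
a^P^P => a^a^P   [P ::= a]
a^a^P => a^a^a   [P ::= a]

E => E^P => E^P^P => P^P^P => a^P^P => a^a^P => a^a^a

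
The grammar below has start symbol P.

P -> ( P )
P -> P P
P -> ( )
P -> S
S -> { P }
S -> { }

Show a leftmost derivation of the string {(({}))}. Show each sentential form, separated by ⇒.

P ⇒ S ⇒ {P} ⇒ {(P)} ⇒ {((P))} ⇒ {((S))} ⇒ {(({}))}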